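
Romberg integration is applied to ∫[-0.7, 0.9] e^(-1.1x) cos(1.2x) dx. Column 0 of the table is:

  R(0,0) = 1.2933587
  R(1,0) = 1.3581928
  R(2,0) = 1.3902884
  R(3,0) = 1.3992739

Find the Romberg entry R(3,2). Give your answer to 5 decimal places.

1.40235

R(2,1) = (4·1.3902884 − 1.3581928) / 3 = 1.4009869
R(3,1) = (4·1.3992739 − 1.3902884) / 3 = 1.4022691
R(3,2) = 1.4022691 + (1.4022691 − 1.4009869)/15 = 1.4023546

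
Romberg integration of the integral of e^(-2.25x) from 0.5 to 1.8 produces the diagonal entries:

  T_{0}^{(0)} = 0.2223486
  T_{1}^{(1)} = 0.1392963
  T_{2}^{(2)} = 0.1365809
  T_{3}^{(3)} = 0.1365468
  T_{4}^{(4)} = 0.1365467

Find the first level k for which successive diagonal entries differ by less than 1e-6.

|T_{1}^{(1)} − T_{0}^{(0)}| = 0.0830523 ≥ 1e-6
|T_{2}^{(2)} − T_{1}^{(1)}| = 0.0027154 ≥ 1e-6
|T_{3}^{(3)} − T_{2}^{(2)}| = 0.0000341 ≥ 1e-6
|T_{4}^{(4)} − T_{3}^{(3)}| = 0.0000001 < 1e-6

k = 4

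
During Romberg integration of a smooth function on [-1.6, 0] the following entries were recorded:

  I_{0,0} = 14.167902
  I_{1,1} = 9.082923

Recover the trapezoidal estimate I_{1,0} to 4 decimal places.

From I_{1,1} = (4·I_{1,0} − I_{0,0})/3, solve for I_{1,0}:
4·I_{1,0} = 3·9.082923 + 14.167902 = 41.416671
I_{1,0} = 10.354168

10.3542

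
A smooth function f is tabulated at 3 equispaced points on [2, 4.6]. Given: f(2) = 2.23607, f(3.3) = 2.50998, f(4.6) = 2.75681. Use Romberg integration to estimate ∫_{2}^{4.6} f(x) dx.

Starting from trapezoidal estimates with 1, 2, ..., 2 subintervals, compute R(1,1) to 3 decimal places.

6.514

R(0,0) (trapezoid, 1 panel, h=2.6000): 6.49074
R(1,0) (trapezoid, 2 panels, h=1.3000): 6.50835
R(1,1) = 6.50835 + (6.50835 − 6.49074)/3 = 6.51422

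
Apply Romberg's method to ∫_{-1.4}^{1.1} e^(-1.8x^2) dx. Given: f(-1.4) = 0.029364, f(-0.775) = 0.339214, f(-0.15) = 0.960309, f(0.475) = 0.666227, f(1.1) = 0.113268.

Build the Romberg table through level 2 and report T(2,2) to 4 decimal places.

1.2416

T(0,0) (trapezoid, 1 panel, h=2.5000): 0.178290
T(1,0) (trapezoid, 2 panels, h=1.2500): 1.289531
T(2,0) (trapezoid, 4 panels, h=0.6250): 1.273166
T(1,1) = 1.289531 + (1.289531 − 0.178290)/3 = 1.659945
T(2,1) = 1.273166 + (1.273166 − 1.289531)/3 = 1.267711
T(2,2) = 1.267711 + (1.267711 − 1.659945)/15 = 1.241562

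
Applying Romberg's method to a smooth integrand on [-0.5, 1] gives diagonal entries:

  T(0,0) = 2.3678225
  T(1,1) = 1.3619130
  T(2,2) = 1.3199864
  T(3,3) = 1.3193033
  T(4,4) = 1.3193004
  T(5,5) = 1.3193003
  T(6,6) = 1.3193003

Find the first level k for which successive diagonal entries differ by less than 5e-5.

k = 4

|T(1,1) − T(0,0)| = 1.0059095 ≥ 5e-5
|T(2,2) − T(1,1)| = 0.0419266 ≥ 5e-5
|T(3,3) − T(2,2)| = 0.0006831 ≥ 5e-5
|T(4,4) − T(3,3)| = 0.0000029 < 5e-5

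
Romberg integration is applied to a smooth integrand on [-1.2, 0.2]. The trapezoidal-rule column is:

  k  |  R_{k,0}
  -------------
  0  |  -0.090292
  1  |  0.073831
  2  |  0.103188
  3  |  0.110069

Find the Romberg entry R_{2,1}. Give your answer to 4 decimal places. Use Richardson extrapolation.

0.1130

Richardson extrapolation on the trapezoidal column (denominator 4−1=3):
R_{2,1} = 0.103188 + (0.103188 − 0.073831)/3 = 0.112974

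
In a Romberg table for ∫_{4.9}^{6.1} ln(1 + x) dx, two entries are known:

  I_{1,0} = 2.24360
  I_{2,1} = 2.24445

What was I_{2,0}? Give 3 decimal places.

From I_{2,1} = (4·I_{2,0} − I_{1,0})/3, solve for I_{2,0}:
4·I_{2,0} = 3·2.24445 + 2.24360 = 8.97695
I_{2,0} = 2.24424

2.244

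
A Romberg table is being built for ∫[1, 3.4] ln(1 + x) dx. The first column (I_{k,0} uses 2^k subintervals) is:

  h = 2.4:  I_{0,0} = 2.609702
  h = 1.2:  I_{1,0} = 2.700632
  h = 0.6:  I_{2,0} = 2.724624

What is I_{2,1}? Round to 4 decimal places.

2.7326

I_{2,1} = (4·2.724624 − 2.700632) / 3 = 2.732621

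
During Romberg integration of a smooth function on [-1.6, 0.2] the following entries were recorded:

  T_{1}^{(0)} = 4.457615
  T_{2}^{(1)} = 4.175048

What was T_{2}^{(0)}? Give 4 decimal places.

From T_{2}^{(1)} = (4·T_{2}^{(0)} − T_{1}^{(0)})/3, solve for T_{2}^{(0)}:
4·T_{2}^{(0)} = 3·4.175048 + 4.457615 = 16.982759
T_{2}^{(0)} = 4.245690

4.2457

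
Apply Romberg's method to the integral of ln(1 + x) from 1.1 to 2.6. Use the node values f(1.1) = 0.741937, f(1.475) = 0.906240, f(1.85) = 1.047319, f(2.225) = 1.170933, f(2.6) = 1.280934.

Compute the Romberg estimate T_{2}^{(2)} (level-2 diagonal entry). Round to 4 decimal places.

1.5533

T_{0}^{(0)} (trapezoid, 1 panel, h=1.5000): 1.517153
T_{1}^{(0)} (trapezoid, 2 panels, h=0.7500): 1.544066
T_{2}^{(0)} (trapezoid, 4 panels, h=0.3750): 1.550973
T_{1}^{(1)} = 1.544066 + (1.544066 − 1.517153)/3 = 1.553037
T_{2}^{(1)} = 1.550973 + (1.550973 − 1.544066)/3 = 1.553275
T_{2}^{(2)} = 1.553275 + (1.553275 − 1.553037)/15 = 1.553291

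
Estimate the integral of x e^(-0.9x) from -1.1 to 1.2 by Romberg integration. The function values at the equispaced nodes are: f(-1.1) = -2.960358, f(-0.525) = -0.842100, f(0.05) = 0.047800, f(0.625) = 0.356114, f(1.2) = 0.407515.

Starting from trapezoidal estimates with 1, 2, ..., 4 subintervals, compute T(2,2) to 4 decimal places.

T(0,0) (trapezoid, 1 panel, h=2.3000): -2.935769
T(1,0) (trapezoid, 2 panels, h=1.1500): -1.412915
T(2,0) (trapezoid, 4 panels, h=0.5750): -0.985899
T(1,1) = -1.412915 + (-1.412915 − (-2.935769))/3 = -0.905297
T(2,1) = -0.985899 + (-0.985899 − (-1.412915))/3 = -0.843560
T(2,2) = -0.843560 + (-0.843560 − (-0.905297))/15 = -0.839444

-0.8394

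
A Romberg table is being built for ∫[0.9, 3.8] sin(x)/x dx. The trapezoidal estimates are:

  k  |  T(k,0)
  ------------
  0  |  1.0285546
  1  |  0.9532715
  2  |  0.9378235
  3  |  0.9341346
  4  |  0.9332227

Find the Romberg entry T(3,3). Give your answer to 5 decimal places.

Richardson extrapolation on the trapezoidal column (denominator 4−1=3):
T(1,1) = (4·0.9532715 − 1.0285546) / 3 = 0.9281771
T(2,1) = 0.9378235 + (0.9378235 − 0.9532715)/3 = 0.9326742
T(3,1) = (4·0.9341346 − 0.9378235) / 3 = 0.9329050
T(2,2) = (16·0.9326742 − 0.9281771) / 15 = 0.9329740
T(3,2) = 0.9329050 + (0.9329050 − 0.9326742)/15 = 0.9329204
T(3,3) = (64·0.9329204 − 0.9329740) / 63 = 0.9329195

0.93292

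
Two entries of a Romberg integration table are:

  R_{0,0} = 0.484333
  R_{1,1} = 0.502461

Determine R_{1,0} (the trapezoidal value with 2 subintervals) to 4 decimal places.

0.4979

From R_{1,1} = (4·R_{1,0} − R_{0,0})/3, solve for R_{1,0}:
4·R_{1,0} = 3·0.502461 + 0.484333 = 1.991716
R_{1,0} = 0.497929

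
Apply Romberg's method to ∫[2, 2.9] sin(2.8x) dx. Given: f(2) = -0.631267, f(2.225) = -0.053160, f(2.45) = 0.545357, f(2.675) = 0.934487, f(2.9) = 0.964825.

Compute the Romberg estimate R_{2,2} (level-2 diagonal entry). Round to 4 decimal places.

0.3708

R_{0,0} (trapezoid, 1 panel, h=0.9000): 0.150101
R_{1,0} (trapezoid, 2 panels, h=0.4500): 0.320461
R_{2,0} (trapezoid, 4 panels, h=0.2250): 0.358529
R_{1,1} = 0.320461 + (0.320461 − 0.150101)/3 = 0.377248
R_{2,1} = 0.358529 + (0.358529 − 0.320461)/3 = 0.371218
R_{2,2} = 0.371218 + (0.371218 − 0.377248)/15 = 0.370816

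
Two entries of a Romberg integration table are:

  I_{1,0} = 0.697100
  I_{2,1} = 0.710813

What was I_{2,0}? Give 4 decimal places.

From I_{2,1} = (4·I_{2,0} − I_{1,0})/3, solve for I_{2,0}:
4·I_{2,0} = 3·0.710813 + 0.697100 = 2.829539
I_{2,0} = 0.707385

0.7074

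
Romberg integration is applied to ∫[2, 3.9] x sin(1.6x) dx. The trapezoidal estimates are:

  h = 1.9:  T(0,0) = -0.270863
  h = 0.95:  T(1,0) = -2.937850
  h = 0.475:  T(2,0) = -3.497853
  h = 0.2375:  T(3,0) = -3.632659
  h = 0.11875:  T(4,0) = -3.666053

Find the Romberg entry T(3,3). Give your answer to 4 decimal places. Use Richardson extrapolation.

Richardson extrapolation on the trapezoidal column (denominator 4−1=3):
T(1,1) = -2.937850 + (-2.937850 − (-0.270863))/3 = -3.826846
T(2,1) = (4·(-3.497853) − (-2.937850)) / 3 = -3.684521
T(3,1) = (4·(-3.632659) − (-3.497853)) / 3 = -3.677594
T(2,2) = (16·(-3.684521) − (-3.826846)) / 15 = -3.675033
T(3,2) = -3.677594 + (-3.677594 − (-3.684521))/15 = -3.677132
T(3,3) = -3.677132 + (-3.677132 − (-3.675033))/63 = -3.677165

-3.6772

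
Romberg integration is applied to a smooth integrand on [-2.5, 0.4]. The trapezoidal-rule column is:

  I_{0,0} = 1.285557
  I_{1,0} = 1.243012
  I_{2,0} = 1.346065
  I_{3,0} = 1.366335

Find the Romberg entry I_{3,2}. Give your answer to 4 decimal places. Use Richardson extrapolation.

Richardson extrapolation on the trapezoidal column (denominator 4−1=3):
I_{2,1} = 1.346065 + (1.346065 − 1.243012)/3 = 1.380416
I_{3,1} = (4·1.366335 − 1.346065) / 3 = 1.373092
I_{3,2} = (16·1.373092 − 1.380416) / 15 = 1.372604

1.3726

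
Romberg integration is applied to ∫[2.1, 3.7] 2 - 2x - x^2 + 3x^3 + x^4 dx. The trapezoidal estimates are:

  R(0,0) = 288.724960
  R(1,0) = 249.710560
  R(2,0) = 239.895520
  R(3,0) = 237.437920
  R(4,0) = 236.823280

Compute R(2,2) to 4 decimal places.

236.6184

Richardson extrapolation on the trapezoidal column (denominator 4−1=3):
R(1,1) = (4·249.710560 − 288.724960) / 3 = 236.705760
R(2,1) = (4·239.895520 − 249.710560) / 3 = 236.623840
R(2,2) = (16·236.623840 − 236.705760) / 15 = 236.618379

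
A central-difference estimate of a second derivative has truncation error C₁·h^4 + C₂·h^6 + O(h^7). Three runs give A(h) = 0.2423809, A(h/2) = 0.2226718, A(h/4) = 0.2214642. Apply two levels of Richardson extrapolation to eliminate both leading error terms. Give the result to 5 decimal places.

0.22138

First eliminate the h^4 term (factor 2^4 = 16):
  B₁ = (16·0.2226718 − 0.2423809)/15 = 0.2213579
  B₂ = (16·0.2214642 − 0.2226718)/15 = 0.2213837
Then eliminate the h^6 term (factor 2^6 = 64):
  (64·0.2213837 − 0.2213579)/63 = 0.2213841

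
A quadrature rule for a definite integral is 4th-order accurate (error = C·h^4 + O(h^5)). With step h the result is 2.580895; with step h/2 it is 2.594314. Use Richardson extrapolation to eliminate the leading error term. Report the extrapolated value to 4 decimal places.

2.5952

Extrapolated value = (16·A(h/2) − A(h)) / (16 − 1)
= (16·2.594314 − 2.580895) / 15
= 38.928129 / 15 = 2.595209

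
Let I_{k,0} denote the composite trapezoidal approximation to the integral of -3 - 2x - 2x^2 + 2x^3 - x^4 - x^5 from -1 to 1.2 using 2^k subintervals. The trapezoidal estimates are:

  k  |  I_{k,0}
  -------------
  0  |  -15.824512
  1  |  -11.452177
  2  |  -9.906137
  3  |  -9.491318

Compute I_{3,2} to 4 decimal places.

I_{2,1} = -9.906137 + (-9.906137 − (-11.452177))/3 = -9.390790
I_{3,1} = -9.491318 + (-9.491318 − (-9.906137))/3 = -9.353045
I_{3,2} = (16·(-9.353045) − (-9.390790)) / 15 = -9.350529

-9.3505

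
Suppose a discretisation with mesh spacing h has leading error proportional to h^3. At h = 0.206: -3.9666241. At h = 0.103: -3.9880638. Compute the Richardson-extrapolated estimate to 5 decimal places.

Extrapolated value = (8·A(h/2) − A(h)) / (8 − 1)
= (8·(-3.9880638) − (-3.9666241)) / 7
= -27.9378863 / 7 = -3.9911266

-3.99113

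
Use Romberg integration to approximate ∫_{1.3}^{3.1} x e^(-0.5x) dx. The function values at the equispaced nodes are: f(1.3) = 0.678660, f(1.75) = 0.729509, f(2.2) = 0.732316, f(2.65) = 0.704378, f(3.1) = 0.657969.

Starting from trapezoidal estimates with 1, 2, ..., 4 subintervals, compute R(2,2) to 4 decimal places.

1.2806

R(0,0) (trapezoid, 1 panel, h=1.8000): 1.202966
R(1,0) (trapezoid, 2 panels, h=0.9000): 1.260567
R(2,0) (trapezoid, 4 panels, h=0.4500): 1.275533
R(1,1) = 1.260567 + (1.260567 − 1.202966)/3 = 1.279767
R(2,1) = 1.275533 + (1.275533 − 1.260567)/3 = 1.280522
R(2,2) = 1.280522 + (1.280522 − 1.279767)/15 = 1.280572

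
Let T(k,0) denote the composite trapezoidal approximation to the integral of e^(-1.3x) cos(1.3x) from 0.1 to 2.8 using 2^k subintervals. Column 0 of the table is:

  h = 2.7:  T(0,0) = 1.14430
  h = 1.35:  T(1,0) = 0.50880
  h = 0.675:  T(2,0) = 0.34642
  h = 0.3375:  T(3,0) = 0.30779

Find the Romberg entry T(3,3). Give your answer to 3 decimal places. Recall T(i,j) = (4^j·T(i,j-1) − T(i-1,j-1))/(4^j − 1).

T(1,1) = 0.50880 + (0.50880 − 1.14430)/3 = 0.29697
T(2,1) = 0.34642 + (0.34642 − 0.50880)/3 = 0.29229
T(3,1) = (4·0.30779 − 0.34642) / 3 = 0.29491
T(2,2) = 0.29229 + (0.29229 − 0.29697)/15 = 0.29198
T(3,2) = 0.29491 + (0.29491 − 0.29229)/15 = 0.29508
T(3,3) = (64·0.29508 − 0.29198) / 63 = 0.29513

0.295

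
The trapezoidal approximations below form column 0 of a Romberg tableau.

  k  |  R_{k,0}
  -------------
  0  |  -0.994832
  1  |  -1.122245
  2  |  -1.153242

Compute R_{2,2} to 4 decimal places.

-1.1635

Richardson extrapolation on the trapezoidal column (denominator 4−1=3):
R_{1,1} = (4·(-1.122245) − (-0.994832)) / 3 = -1.164716
R_{2,1} = (4·(-1.153242) − (-1.122245)) / 3 = -1.163574
R_{2,2} = -1.163574 + (-1.163574 − (-1.164716))/15 = -1.163498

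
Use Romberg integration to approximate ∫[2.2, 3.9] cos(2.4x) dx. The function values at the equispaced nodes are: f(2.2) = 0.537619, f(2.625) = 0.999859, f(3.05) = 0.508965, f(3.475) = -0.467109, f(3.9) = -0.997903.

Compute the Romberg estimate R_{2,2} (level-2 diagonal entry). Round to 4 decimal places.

0.3765

R_{0,0} (trapezoid, 1 panel, h=1.7000): -0.391241
R_{1,0} (trapezoid, 2 panels, h=0.8500): 0.237000
R_{2,0} (trapezoid, 4 panels, h=0.4250): 0.344919
R_{1,1} = 0.237000 + (0.237000 − (-0.391241))/3 = 0.446414
R_{2,1} = 0.344919 + (0.344919 − 0.237000)/3 = 0.380892
R_{2,2} = 0.380892 + (0.380892 − 0.446414)/15 = 0.376524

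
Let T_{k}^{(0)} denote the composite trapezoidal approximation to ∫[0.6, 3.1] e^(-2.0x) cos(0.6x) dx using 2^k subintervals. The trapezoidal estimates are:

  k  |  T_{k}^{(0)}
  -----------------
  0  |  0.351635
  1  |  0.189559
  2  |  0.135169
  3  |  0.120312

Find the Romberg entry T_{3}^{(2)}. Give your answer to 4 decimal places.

0.1152

T_{2}^{(1)} = (4·0.135169 − 0.189559) / 3 = 0.117039
T_{3}^{(1)} = (4·0.120312 − 0.135169) / 3 = 0.115360
T_{3}^{(2)} = 0.115360 + (0.115360 − 0.117039)/15 = 0.115248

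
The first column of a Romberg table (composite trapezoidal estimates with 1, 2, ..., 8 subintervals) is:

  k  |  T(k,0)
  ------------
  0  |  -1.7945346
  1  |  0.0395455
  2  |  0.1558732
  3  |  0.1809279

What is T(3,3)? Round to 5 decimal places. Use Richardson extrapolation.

T(1,1) = (4·0.0395455 − (-1.7945346)) / 3 = 0.6509055
T(2,1) = (4·0.1558732 − 0.0395455) / 3 = 0.1946491
T(3,1) = 0.1809279 + (0.1809279 − 0.1558732)/3 = 0.1892795
T(2,2) = (16·0.1946491 − 0.6509055) / 15 = 0.1642320
T(3,2) = (16·0.1892795 − 0.1946491) / 15 = 0.1889215
T(3,3) = 0.1889215 + (0.1889215 − 0.1642320)/63 = 0.1893134

0.18931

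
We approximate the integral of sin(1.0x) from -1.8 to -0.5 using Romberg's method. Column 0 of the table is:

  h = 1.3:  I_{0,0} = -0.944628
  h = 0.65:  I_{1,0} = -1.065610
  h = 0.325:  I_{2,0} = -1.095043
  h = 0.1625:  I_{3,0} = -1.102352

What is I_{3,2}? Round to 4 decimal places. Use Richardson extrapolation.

Richardson extrapolation on the trapezoidal column (denominator 4−1=3):
I_{2,1} = (4·(-1.095043) − (-1.065610)) / 3 = -1.104854
I_{3,1} = (4·(-1.102352) − (-1.095043)) / 3 = -1.104788
I_{3,2} = -1.104788 + (-1.104788 − (-1.104854))/15 = -1.104784

-1.1048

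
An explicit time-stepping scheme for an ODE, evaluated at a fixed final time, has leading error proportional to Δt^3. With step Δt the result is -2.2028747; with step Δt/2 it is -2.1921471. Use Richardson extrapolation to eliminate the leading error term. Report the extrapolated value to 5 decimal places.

The leading error scales as Δt^3; refining by a factor of 2 reduces it by 2^3 = 8.
Extrapolated value = (8·A(Δt/2) − A(Δt)) / (8 − 1)
= (8·(-2.1921471) − (-2.2028747)) / 7
= -15.3343021 / 7 = -2.1906146

-2.19061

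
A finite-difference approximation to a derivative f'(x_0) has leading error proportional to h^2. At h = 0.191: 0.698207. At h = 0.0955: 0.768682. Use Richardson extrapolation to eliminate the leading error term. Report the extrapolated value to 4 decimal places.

0.7922

The leading error scales as h^2; refining by a factor of 2 reduces it by 2^2 = 4.
Extrapolated value = (4·A(h/2) − A(h)) / (4 − 1)
= (4·0.768682 − 0.698207) / 3
= 2.376521 / 3 = 0.792174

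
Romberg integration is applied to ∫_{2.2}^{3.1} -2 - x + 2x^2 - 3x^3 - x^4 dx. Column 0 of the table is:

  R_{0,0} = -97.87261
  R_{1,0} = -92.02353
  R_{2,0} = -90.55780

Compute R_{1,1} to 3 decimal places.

-90.074

Richardson extrapolation on the trapezoidal column (denominator 4−1=3):
R_{1,1} = (4·(-92.02353) − (-97.87261)) / 3 = -90.07384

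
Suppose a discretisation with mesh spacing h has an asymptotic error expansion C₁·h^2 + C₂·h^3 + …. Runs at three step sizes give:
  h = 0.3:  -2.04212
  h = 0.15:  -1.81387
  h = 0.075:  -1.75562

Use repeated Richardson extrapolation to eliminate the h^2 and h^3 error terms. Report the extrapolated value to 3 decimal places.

First eliminate the h^2 term (factor 2^2 = 4):
  B₁ = (4·(-1.81387) − (-2.04212))/3 = -1.73779
  B₂ = (4·(-1.75562) − (-1.81387))/3 = -1.73620
Then eliminate the h^3 term (factor 2^3 = 8):
  (8·(-1.73620) − (-1.73779))/7 = -1.73597

-1.736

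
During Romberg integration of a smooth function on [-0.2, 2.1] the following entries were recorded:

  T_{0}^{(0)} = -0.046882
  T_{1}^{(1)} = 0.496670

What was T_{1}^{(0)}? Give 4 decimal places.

0.3608

From T_{1}^{(1)} = (4·T_{1}^{(0)} − T_{0}^{(0)})/3, solve for T_{1}^{(0)}:
4·T_{1}^{(0)} = 3·0.496670 + (-0.046882) = 1.443128
T_{1}^{(0)} = 0.360782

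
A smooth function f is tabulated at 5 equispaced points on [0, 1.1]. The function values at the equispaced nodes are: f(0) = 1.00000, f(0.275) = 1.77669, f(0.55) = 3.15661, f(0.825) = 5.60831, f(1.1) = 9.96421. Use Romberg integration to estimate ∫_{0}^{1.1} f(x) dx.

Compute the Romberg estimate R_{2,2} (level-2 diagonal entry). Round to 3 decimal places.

R_{0,0} (trapezoid, 1 panel, h=1.1000): 6.03032
R_{1,0} (trapezoid, 2 panels, h=0.5500): 4.75129
R_{2,0} (trapezoid, 4 panels, h=0.2750): 4.40652
R_{1,1} = 4.75129 + (4.75129 − 6.03032)/3 = 4.32495
R_{2,1} = 4.40652 + (4.40652 − 4.75129)/3 = 4.29160
R_{2,2} = 4.29160 + (4.29160 − 4.32495)/15 = 4.28938

4.289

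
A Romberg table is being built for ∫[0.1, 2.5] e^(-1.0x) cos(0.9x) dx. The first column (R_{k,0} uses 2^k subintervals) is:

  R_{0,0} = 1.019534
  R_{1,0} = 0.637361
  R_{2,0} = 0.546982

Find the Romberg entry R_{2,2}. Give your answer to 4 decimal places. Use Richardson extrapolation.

0.5173

R_{1,1} = 0.637361 + (0.637361 − 1.019534)/3 = 0.509970
R_{2,1} = 0.546982 + (0.546982 − 0.637361)/3 = 0.516856
R_{2,2} = 0.516856 + (0.516856 − 0.509970)/15 = 0.517315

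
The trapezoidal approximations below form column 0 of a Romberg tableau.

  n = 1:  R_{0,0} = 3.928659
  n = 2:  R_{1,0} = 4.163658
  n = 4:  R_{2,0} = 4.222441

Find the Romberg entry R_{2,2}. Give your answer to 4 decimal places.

R_{1,1} = (4·4.163658 − 3.928659) / 3 = 4.241991
R_{2,1} = 4.222441 + (4.222441 − 4.163658)/3 = 4.242035
R_{2,2} = 4.242035 + (4.242035 − 4.241991)/15 = 4.242038

4.2420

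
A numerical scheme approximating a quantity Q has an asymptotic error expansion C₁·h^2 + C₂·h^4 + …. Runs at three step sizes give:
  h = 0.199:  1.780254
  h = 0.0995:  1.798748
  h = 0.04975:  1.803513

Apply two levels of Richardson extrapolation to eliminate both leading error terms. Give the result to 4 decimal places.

First eliminate the h^2 term (factor 2^2 = 4):
  B₁ = (4·1.798748 − 1.780254)/3 = 1.804913
  B₂ = (4·1.803513 − 1.798748)/3 = 1.805101
Then eliminate the h^4 term (factor 2^4 = 16):
  (16·1.805101 − 1.804913)/15 = 1.805114

1.8051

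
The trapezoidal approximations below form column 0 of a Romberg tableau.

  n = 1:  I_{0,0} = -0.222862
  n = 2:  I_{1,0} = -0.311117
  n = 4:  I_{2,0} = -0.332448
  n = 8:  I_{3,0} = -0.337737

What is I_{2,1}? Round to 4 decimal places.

Richardson extrapolation on the trapezoidal column (denominator 4−1=3):
I_{2,1} = -0.332448 + (-0.332448 − (-0.311117))/3 = -0.339558

-0.3396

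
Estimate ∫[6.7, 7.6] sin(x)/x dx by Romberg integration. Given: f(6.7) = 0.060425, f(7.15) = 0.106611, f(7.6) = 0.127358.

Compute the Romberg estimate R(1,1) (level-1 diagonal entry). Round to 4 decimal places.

0.0921

R(0,0) (trapezoid, 1 panel, h=0.9000): 0.084502
R(1,0) (trapezoid, 2 panels, h=0.4500): 0.090226
R(1,1) = 0.090226 + (0.090226 − 0.084502)/3 = 0.092134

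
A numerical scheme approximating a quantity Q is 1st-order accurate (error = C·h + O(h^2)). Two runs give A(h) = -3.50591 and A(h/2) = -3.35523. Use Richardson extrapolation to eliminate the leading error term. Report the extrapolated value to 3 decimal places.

The leading error scales as h; refining by a factor of 2 reduces it by 2^1 = 2.
Extrapolated value = (2·A(h/2) − A(h)) / (2 − 1)
= (2·(-3.35523) − (-3.50591)) / 1
= -3.20455 / 1 = -3.20455

-3.205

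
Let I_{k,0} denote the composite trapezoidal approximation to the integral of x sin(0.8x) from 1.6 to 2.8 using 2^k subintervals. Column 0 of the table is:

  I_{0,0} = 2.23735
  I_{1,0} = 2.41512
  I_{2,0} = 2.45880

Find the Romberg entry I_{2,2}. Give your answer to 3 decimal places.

2.473

I_{1,1} = (4·2.41512 − 2.23735) / 3 = 2.47438
I_{2,1} = 2.45880 + (2.45880 − 2.41512)/3 = 2.47336
I_{2,2} = 2.47336 + (2.47336 − 2.47438)/15 = 2.47329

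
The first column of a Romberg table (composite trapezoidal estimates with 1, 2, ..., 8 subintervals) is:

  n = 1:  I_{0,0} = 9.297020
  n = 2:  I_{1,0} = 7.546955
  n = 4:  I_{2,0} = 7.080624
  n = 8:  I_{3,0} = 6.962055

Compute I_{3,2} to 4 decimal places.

I_{2,1} = (4·7.080624 − 7.546955) / 3 = 6.925180
I_{3,1} = (4·6.962055 − 7.080624) / 3 = 6.922532
I_{3,2} = 6.922532 + (6.922532 − 6.925180)/15 = 6.922355

6.9224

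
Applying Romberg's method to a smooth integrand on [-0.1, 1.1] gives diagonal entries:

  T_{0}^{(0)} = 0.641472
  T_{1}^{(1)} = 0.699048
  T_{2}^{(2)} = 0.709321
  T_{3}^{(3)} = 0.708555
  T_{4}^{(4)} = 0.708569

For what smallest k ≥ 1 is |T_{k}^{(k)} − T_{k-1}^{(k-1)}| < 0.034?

|T_{1}^{(1)} − T_{0}^{(0)}| = 0.057576 ≥ 0.034
|T_{2}^{(2)} − T_{1}^{(1)}| = 0.010273 < 0.034

k = 2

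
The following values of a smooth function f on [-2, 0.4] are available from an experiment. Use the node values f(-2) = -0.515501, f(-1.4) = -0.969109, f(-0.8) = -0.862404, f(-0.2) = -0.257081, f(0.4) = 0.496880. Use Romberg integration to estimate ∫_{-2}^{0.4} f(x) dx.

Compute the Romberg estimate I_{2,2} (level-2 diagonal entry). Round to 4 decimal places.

I_{0,0} (trapezoid, 1 panel, h=2.4000): -0.022345
I_{1,0} (trapezoid, 2 panels, h=1.2000): -1.046057
I_{2,0} (trapezoid, 4 panels, h=0.6000): -1.258743
I_{1,1} = -1.046057 + (-1.046057 − (-0.022345))/3 = -1.387294
I_{2,1} = -1.258743 + (-1.258743 − (-1.046057))/3 = -1.329638
I_{2,2} = -1.329638 + (-1.329638 − (-1.387294))/15 = -1.325794

-1.3258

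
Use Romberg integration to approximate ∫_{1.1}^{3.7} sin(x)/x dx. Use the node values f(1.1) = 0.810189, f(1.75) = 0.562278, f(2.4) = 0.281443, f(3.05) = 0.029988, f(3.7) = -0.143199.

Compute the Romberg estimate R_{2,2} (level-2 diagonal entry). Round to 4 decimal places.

0.7800

R_{0,0} (trapezoid, 1 panel, h=2.6000): 0.867087
R_{1,0} (trapezoid, 2 panels, h=1.3000): 0.799419
R_{2,0} (trapezoid, 4 panels, h=0.6500): 0.784683
R_{1,1} = 0.799419 + (0.799419 − 0.867087)/3 = 0.776863
R_{2,1} = 0.784683 + (0.784683 − 0.799419)/3 = 0.779771
R_{2,2} = 0.779771 + (0.779771 − 0.776863)/15 = 0.779965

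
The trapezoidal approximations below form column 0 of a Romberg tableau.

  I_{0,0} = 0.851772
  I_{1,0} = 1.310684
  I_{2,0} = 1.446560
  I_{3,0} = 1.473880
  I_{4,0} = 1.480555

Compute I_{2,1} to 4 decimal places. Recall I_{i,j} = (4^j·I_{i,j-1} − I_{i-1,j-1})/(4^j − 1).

I_{2,1} = 1.446560 + (1.446560 − 1.310684)/3 = 1.491852

1.4919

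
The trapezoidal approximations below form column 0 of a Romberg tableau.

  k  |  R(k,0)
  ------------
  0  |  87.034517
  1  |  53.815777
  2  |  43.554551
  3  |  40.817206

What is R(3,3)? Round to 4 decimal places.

Richardson extrapolation on the trapezoidal column (denominator 4−1=3):
R(1,1) = 53.815777 + (53.815777 − 87.034517)/3 = 42.742864
R(2,1) = (4·43.554551 − 53.815777) / 3 = 40.134142
R(3,1) = 40.817206 + (40.817206 − 43.554551)/3 = 39.904758
R(2,2) = 40.134142 + (40.134142 − 42.742864)/15 = 39.960227
R(3,2) = (16·39.904758 − 40.134142) / 15 = 39.889466
R(3,3) = 39.889466 + (39.889466 − 39.960227)/63 = 39.888343
(Column j=1 coincides with Simpson's rule on the same nodes.)

39.8883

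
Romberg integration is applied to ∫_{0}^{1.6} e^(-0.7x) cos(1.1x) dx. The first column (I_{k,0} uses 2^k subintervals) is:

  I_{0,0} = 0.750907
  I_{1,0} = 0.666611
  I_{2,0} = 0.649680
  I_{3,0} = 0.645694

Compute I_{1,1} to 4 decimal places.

0.6385

Richardson extrapolation on the trapezoidal column (denominator 4−1=3):
I_{1,1} = (4·0.666611 − 0.750907) / 3 = 0.638512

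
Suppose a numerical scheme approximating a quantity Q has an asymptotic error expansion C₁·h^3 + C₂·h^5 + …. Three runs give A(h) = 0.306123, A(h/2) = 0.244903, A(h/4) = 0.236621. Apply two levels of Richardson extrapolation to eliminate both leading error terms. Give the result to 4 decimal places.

First eliminate the h^3 term (factor 2^3 = 8):
  B₁ = (8·0.244903 − 0.306123)/7 = 0.236157
  B₂ = (8·0.236621 − 0.244903)/7 = 0.235438
Then eliminate the h^5 term (factor 2^5 = 32):
  (32·0.235438 − 0.236157)/31 = 0.235415

0.2354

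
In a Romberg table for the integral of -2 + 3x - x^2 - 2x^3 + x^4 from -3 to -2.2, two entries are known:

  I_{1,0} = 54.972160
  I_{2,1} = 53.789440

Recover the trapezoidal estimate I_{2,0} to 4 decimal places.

54.0851

From I_{2,1} = (4·I_{2,0} − I_{1,0})/3, solve for I_{2,0}:
4·I_{2,0} = 3·53.789440 + 54.972160 = 216.340480
I_{2,0} = 54.085120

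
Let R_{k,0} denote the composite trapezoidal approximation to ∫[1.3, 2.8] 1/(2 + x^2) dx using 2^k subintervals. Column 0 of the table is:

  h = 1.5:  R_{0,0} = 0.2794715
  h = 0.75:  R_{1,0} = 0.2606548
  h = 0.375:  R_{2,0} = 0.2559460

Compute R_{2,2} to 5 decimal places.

0.25438

R_{1,1} = 0.2606548 + (0.2606548 − 0.2794715)/3 = 0.2543826
R_{2,1} = (4·0.2559460 − 0.2606548) / 3 = 0.2543764
R_{2,2} = (16·0.2543764 − 0.2543826) / 15 = 0.2543760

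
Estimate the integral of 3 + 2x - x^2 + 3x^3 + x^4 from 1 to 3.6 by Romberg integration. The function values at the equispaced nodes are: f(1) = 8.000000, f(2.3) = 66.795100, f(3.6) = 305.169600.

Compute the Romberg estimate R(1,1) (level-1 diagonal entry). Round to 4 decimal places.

251.4850

R(0,0) (trapezoid, 1 panel, h=2.6000): 407.120480
R(1,0) (trapezoid, 2 panels, h=1.3000): 290.393870
R(1,1) = 290.393870 + (290.393870 − 407.120480)/3 = 251.485000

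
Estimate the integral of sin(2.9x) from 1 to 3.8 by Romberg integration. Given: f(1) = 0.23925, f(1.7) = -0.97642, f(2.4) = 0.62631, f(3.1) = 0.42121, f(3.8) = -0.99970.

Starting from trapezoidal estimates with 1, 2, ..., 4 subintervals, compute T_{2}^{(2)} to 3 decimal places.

-0.485

T_{0}^{(0)} (trapezoid, 1 panel, h=2.8000): -1.06463
T_{1}^{(0)} (trapezoid, 2 panels, h=1.4000): 0.34452
T_{2}^{(0)} (trapezoid, 4 panels, h=0.7000): -0.21639
T_{1}^{(1)} = 0.34452 + (0.34452 − (-1.06463))/3 = 0.81424
T_{2}^{(1)} = -0.21639 + (-0.21639 − 0.34452)/3 = -0.40336
T_{2}^{(2)} = -0.40336 + (-0.40336 − 0.81424)/15 = -0.48453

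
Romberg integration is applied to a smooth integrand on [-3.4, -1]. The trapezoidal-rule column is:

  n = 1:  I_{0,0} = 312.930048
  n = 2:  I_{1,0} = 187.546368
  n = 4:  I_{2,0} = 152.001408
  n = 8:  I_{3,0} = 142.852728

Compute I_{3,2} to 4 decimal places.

Richardson extrapolation on the trapezoidal column (denominator 4−1=3):
I_{2,1} = (4·152.001408 − 187.546368) / 3 = 140.153088
I_{3,1} = 142.852728 + (142.852728 − 152.001408)/3 = 139.803168
I_{3,2} = 139.803168 + (139.803168 − 140.153088)/15 = 139.779840

139.7798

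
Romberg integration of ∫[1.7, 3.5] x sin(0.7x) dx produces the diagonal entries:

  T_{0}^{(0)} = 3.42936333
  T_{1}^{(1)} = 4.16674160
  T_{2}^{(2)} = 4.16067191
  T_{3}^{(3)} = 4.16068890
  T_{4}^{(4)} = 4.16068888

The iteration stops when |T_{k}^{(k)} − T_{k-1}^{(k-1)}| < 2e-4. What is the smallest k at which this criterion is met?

|T_{1}^{(1)} − T_{0}^{(0)}| = 0.73737827 ≥ 2e-4
|T_{2}^{(2)} − T_{1}^{(1)}| = 0.00606969 ≥ 2e-4
|T_{3}^{(3)} − T_{2}^{(2)}| = 0.00001699 < 2e-4

k = 3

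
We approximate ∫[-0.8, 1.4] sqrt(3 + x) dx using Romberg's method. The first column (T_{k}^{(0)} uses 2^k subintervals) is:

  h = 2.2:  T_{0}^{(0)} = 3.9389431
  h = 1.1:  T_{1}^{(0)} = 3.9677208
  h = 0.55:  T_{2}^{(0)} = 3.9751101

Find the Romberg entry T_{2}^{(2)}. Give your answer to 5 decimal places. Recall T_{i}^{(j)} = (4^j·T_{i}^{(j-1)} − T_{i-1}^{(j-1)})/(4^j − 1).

3.97759

T_{1}^{(1)} = (4·3.9677208 − 3.9389431) / 3 = 3.9773134
T_{2}^{(1)} = 3.9751101 + (3.9751101 − 3.9677208)/3 = 3.9775732
T_{2}^{(2)} = (16·3.9775732 − 3.9773134) / 15 = 3.9775905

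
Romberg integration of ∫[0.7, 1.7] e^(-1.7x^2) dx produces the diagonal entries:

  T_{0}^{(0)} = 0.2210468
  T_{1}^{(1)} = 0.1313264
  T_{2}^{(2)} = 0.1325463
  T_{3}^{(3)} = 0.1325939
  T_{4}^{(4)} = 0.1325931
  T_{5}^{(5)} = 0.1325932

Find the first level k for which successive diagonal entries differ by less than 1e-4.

|T_{1}^{(1)} − T_{0}^{(0)}| = 0.0897204 ≥ 1e-4
|T_{2}^{(2)} − T_{1}^{(1)}| = 0.0012199 ≥ 1e-4
|T_{3}^{(3)} − T_{2}^{(2)}| = 0.0000476 < 1e-4

k = 3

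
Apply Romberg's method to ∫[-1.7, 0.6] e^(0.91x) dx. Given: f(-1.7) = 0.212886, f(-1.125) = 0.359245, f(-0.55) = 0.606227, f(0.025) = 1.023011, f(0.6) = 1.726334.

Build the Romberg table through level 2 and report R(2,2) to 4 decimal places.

1.6632

R(0,0) (trapezoid, 1 panel, h=2.3000): 2.230103
R(1,0) (trapezoid, 2 panels, h=1.1500): 1.812213
R(2,0) (trapezoid, 4 panels, h=0.5750): 1.700903
R(1,1) = 1.812213 + (1.812213 − 2.230103)/3 = 1.672916
R(2,1) = 1.700903 + (1.700903 − 1.812213)/3 = 1.663800
R(2,2) = 1.663800 + (1.663800 − 1.672916)/15 = 1.663192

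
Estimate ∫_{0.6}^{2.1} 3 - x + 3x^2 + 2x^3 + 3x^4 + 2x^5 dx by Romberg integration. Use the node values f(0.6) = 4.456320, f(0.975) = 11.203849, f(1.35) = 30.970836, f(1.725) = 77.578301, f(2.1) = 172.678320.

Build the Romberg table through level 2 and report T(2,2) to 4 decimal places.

74.2104

T(0,0) (trapezoid, 1 panel, h=1.5000): 132.850980
T(1,0) (trapezoid, 2 panels, h=0.7500): 89.653617
T(2,0) (trapezoid, 4 panels, h=0.3750): 78.120115
T(1,1) = 89.653617 + (89.653617 − 132.850980)/3 = 75.254496
T(2,1) = 78.120115 + (78.120115 − 89.653617)/3 = 74.275614
T(2,2) = 74.275614 + (74.275614 − 75.254496)/15 = 74.210355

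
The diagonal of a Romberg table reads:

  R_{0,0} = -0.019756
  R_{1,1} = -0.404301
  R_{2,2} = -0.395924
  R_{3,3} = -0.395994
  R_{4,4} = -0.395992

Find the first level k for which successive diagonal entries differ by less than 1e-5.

k = 4

|R_{1,1} − R_{0,0}| = 0.384545 ≥ 1e-5
|R_{2,2} − R_{1,1}| = 0.008377 ≥ 1e-5
|R_{3,3} − R_{2,2}| = 0.000070 ≥ 1e-5
|R_{4,4} − R_{3,3}| = 0.000002 < 1e-5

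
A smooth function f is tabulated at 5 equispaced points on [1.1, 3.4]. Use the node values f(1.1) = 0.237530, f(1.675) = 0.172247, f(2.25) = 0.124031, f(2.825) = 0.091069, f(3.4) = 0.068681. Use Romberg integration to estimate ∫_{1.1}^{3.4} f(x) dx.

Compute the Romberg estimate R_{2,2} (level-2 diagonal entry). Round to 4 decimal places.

0.3081

R_{0,0} (trapezoid, 1 panel, h=2.3000): 0.352143
R_{1,0} (trapezoid, 2 panels, h=1.1500): 0.318707
R_{2,0} (trapezoid, 4 panels, h=0.5750): 0.310760
R_{1,1} = 0.318707 + (0.318707 − 0.352143)/3 = 0.307562
R_{2,1} = 0.310760 + (0.310760 − 0.318707)/3 = 0.308111
R_{2,2} = 0.308111 + (0.308111 − 0.307562)/15 = 0.308148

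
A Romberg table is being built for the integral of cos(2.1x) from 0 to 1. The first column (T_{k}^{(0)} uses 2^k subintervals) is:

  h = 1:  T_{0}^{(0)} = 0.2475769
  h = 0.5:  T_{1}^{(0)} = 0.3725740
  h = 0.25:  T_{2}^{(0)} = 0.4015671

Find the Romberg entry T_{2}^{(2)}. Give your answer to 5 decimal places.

0.41103

Richardson extrapolation on the trapezoidal column (denominator 4−1=3):
T_{1}^{(1)} = (4·0.3725740 − 0.2475769) / 3 = 0.4142397
T_{2}^{(1)} = 0.4015671 + (0.4015671 − 0.3725740)/3 = 0.4112315
T_{2}^{(2)} = (16·0.4112315 − 0.4142397) / 15 = 0.4110310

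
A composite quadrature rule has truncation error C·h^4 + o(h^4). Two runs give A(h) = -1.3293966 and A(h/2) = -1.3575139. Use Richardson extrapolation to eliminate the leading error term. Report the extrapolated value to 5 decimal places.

-1.35939

The leading error scales as h^4; refining by a factor of 2 reduces it by 2^4 = 16.
Extrapolated value = (16·A(h/2) − A(h)) / (16 − 1)
= (16·(-1.3575139) − (-1.3293966)) / 15
= -20.3908258 / 15 = -1.3593884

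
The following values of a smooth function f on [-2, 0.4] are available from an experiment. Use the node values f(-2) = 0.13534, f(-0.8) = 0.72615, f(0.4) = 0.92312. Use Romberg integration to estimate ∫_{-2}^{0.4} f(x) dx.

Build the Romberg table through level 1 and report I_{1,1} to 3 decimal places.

1.585

I_{0,0} (trapezoid, 1 panel, h=2.4000): 1.27015
I_{1,0} (trapezoid, 2 panels, h=1.2000): 1.50646
I_{1,1} = 1.50646 + (1.50646 − 1.27015)/3 = 1.58523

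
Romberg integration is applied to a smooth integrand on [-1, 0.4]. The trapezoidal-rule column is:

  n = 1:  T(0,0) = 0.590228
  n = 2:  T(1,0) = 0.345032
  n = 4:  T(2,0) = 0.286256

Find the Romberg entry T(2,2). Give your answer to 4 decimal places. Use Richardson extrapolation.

T(1,1) = (4·0.345032 − 0.590228) / 3 = 0.263300
T(2,1) = (4·0.286256 − 0.345032) / 3 = 0.266664
T(2,2) = (16·0.266664 − 0.263300) / 15 = 0.266888

0.2669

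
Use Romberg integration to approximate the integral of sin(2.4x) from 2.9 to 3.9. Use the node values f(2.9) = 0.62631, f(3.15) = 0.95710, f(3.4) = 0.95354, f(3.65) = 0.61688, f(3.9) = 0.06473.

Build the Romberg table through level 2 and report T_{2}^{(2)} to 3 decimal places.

T_{0}^{(0)} (trapezoid, 1 panel, h=1.0000): 0.34552
T_{1}^{(0)} (trapezoid, 2 panels, h=0.5000): 0.64953
T_{2}^{(0)} (trapezoid, 4 panels, h=0.2500): 0.71826
T_{1}^{(1)} = 0.64953 + (0.64953 − 0.34552)/3 = 0.75087
T_{2}^{(1)} = 0.71826 + (0.71826 − 0.64953)/3 = 0.74117
T_{2}^{(2)} = 0.74117 + (0.74117 − 0.75087)/15 = 0.74052

0.741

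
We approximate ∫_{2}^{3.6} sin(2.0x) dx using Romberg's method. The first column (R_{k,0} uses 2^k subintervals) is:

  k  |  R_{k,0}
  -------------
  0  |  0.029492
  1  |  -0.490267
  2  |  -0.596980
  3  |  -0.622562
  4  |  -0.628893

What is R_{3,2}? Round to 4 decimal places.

-0.6310

Richardson extrapolation on the trapezoidal column (denominator 4−1=3):
R_{2,1} = -0.596980 + (-0.596980 − (-0.490267))/3 = -0.632551
R_{3,1} = (4·(-0.622562) − (-0.596980)) / 3 = -0.631089
R_{3,2} = -0.631089 + (-0.631089 − (-0.632551))/15 = -0.630992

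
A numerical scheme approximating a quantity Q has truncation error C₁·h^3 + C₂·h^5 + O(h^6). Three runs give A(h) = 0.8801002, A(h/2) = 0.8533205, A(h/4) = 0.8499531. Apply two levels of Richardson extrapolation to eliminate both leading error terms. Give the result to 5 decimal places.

0.84947

First eliminate the h^3 term (factor 2^3 = 8):
  B₁ = (8·0.8533205 − 0.8801002)/7 = 0.8494948
  B₂ = (8·0.8499531 − 0.8533205)/7 = 0.8494720
Then eliminate the h^5 term (factor 2^5 = 32):
  (32·0.8494720 − 0.8494948)/31 = 0.8494713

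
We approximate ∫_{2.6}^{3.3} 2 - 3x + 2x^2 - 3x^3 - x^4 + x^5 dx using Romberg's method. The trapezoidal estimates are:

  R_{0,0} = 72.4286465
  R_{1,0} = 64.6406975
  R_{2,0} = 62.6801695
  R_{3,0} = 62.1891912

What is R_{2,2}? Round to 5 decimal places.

R_{1,1} = 64.6406975 + (64.6406975 − 72.4286465)/3 = 62.0447145
R_{2,1} = 62.6801695 + (62.6801695 − 64.6406975)/3 = 62.0266602
R_{2,2} = (16·62.0266602 − 62.0447145) / 15 = 62.0254566

62.02546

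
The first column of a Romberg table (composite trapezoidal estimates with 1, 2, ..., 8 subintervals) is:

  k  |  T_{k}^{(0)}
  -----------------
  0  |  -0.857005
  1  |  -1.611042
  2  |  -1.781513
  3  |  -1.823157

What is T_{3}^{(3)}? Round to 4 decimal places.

T_{1}^{(1)} = -1.611042 + (-1.611042 − (-0.857005))/3 = -1.862388
T_{2}^{(1)} = -1.781513 + (-1.781513 − (-1.611042))/3 = -1.838337
T_{3}^{(1)} = -1.823157 + (-1.823157 − (-1.781513))/3 = -1.837038
T_{2}^{(2)} = (16·(-1.838337) − (-1.862388)) / 15 = -1.836734
T_{3}^{(2)} = -1.837038 + (-1.837038 − (-1.838337))/15 = -1.836951
T_{3}^{(3)} = -1.836951 + (-1.836951 − (-1.836734))/63 = -1.836954
(Column j=1 coincides with Simpson's rule on the same nodes.)

-1.8370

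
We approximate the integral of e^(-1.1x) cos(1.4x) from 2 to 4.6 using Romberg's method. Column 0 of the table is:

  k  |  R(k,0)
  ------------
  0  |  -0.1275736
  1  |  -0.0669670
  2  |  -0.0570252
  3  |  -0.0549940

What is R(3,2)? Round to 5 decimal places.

-0.05436

R(2,1) = -0.0570252 + (-0.0570252 − (-0.0669670))/3 = -0.0537113
R(3,1) = -0.0549940 + (-0.0549940 − (-0.0570252))/3 = -0.0543169
R(3,2) = -0.0543169 + (-0.0543169 − (-0.0537113))/15 = -0.0543573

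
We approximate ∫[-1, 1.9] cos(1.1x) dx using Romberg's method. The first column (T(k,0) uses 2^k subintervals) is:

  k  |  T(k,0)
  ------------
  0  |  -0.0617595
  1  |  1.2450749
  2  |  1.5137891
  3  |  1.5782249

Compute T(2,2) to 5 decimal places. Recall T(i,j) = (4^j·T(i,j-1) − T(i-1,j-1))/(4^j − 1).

T(1,1) = 1.2450749 + (1.2450749 − (-0.0617595))/3 = 1.6806864
T(2,1) = (4·1.5137891 − 1.2450749) / 3 = 1.6033605
T(2,2) = 1.6033605 + (1.6033605 − 1.6806864)/15 = 1.5982054

1.59821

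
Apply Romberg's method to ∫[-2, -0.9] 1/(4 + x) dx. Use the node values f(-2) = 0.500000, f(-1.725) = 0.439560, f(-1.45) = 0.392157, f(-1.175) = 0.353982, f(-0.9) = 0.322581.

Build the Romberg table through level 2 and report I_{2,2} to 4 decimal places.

I_{0,0} (trapezoid, 1 panel, h=1.1000): 0.452420
I_{1,0} (trapezoid, 2 panels, h=0.5500): 0.441896
I_{2,0} (trapezoid, 4 panels, h=0.2750): 0.439172
I_{1,1} = 0.441896 + (0.441896 − 0.452420)/3 = 0.438388
I_{2,1} = 0.439172 + (0.439172 − 0.441896)/3 = 0.438264
I_{2,2} = 0.438264 + (0.438264 − 0.438388)/15 = 0.438256

0.4383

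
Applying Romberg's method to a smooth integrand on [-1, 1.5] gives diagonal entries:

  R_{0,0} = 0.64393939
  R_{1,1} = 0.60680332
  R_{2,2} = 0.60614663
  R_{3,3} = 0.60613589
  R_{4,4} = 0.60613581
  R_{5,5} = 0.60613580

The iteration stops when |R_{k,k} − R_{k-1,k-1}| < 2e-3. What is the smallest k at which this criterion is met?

|R_{1,1} − R_{0,0}| = 0.03713607 ≥ 2e-3
|R_{2,2} − R_{1,1}| = 0.00065669 < 2e-3

k = 2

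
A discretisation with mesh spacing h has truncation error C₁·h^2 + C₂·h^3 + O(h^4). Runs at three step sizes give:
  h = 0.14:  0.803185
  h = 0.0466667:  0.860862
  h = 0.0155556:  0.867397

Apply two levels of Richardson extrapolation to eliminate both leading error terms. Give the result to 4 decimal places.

0.8682

First eliminate the h^2 term (factor 3^2 = 9):
  B₁ = (9·0.860862 − 0.803185)/8 = 0.868072
  B₂ = (9·0.867397 − 0.860862)/8 = 0.868214
Then eliminate the h^3 term (factor 3^3 = 27):
  (27·0.868214 − 0.868072)/26 = 0.868219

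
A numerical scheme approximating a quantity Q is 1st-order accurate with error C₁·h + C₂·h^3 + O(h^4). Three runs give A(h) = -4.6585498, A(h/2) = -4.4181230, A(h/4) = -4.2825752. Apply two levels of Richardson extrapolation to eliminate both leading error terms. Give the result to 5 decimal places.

-4.14265

First eliminate the h term (factor 2^1 = 2):
  B₁ = (2·(-4.4181230) − (-4.6585498))/1 = -4.1776962
  B₂ = (2·(-4.2825752) − (-4.4181230))/1 = -4.1470274
Then eliminate the h^3 term (factor 2^3 = 8):
  (8·(-4.1470274) − (-4.1776962))/7 = -4.1426461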